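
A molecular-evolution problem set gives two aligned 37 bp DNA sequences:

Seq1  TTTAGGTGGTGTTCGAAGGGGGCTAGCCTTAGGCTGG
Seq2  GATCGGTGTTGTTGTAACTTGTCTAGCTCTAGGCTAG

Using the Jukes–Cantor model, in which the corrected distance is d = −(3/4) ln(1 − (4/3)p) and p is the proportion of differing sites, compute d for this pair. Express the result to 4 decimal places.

The sequences differ at positions 1 (T/G), 2 (T/A), 4 (A/C), 9 (G/T), 14 (C/G), 15 (G/T), 18 (G/C), 19 (G/T), 20 (G/T), 22 (G/T), 28 (C/T), 29 (T/C), 36 (G/A).
p = 13/37 = 0.351351.
d = −0.75 · ln(1 − (4/3)·0.351351) = −0.75 · ln(0.531532) = −0.75 · (-0.631992) = 0.4740.

0.4740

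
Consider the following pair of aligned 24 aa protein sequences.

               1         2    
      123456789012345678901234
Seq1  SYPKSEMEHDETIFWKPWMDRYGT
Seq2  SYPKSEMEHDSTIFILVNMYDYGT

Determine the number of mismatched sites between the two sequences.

Differing sites — 11:E/S; 15:W/I; 16:K/L; 17:P/V; 18:W/N; 20:D/Y; 21:R/D.
That gives 7 mismatches out of 24 aligned sites, so the Hamming distance is 7.

7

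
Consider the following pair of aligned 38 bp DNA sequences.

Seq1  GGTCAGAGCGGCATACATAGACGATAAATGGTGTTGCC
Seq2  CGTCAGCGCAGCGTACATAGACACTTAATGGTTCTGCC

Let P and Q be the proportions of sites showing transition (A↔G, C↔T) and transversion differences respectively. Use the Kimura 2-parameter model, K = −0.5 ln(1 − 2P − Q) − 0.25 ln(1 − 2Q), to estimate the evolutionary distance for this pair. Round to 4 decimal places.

The sequences differ at positions 1 (G/C, transversion), 7 (A/C, transversion), 10 (G/A, transition), 13 (A/G, transition), 23 (G/A, transition), 24 (A/C, transversion), 26 (A/T, transversion), 33 (G/T, transversion), 34 (T/C, transition).
Of the 9 differences, 4 transitions and 5 transversions over 38 sites: P = 4/38 = 0.105263, Q = 5/38 = 0.131579.
d = −0.5·ln(0.657895) − 0.25·ln(0.736842) = −0.5·(-0.418710) − 0.25·(-0.305382) = 0.2857.

0.2857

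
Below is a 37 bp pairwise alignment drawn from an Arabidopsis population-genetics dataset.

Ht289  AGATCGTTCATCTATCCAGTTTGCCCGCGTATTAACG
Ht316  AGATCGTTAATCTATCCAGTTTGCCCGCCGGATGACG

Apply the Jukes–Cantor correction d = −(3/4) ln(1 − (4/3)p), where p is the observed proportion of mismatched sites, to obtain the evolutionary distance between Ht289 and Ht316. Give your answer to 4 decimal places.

Mismatches occur at site 9 (C↔A), site 29 (G↔C), site 30 (T↔G), site 31 (A↔G), site 32 (T↔A), site 34 (A↔G).
p = 6/37 = 0.162162.
d = −0.75 · ln(1 − (4/3)·0.162162) = −0.75 · ln(0.783784) = −0.75 · (-0.243622) = 0.1827.

0.1827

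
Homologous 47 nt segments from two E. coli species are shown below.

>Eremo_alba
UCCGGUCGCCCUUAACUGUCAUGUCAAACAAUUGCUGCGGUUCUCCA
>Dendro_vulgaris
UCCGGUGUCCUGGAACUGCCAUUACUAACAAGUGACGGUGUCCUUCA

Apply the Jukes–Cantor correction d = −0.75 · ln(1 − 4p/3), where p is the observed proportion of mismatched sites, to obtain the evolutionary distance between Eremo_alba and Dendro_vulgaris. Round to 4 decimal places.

0.4537

Differing sites — 7:C/G; 8:G/U; 11:C/U; 12:U/G; 13:U/G; 19:U/C; 23:G/U; 24:U/A; 26:A/U; 32:U/G; 35:C/A; 36:U/C; 38:C/G; 39:G/U; 42:U/C; 45:C/U.
p = 16/47 = 0.340426.
d = −0.75 · ln(1 − (4/3)·0.340426) = −0.75 · ln(0.546099) = −0.75 · (-0.604955) = 0.4537.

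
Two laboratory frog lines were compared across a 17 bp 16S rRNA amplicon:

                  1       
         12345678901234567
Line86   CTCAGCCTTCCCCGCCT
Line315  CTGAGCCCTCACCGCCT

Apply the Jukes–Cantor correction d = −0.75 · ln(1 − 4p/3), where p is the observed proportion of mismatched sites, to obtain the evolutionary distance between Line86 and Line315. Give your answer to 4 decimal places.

0.2012

Mismatches occur at site 3 (C→G), site 8 (T→C), site 11 (C→A).
p = 3/17 = 0.176471.
d = −0.75 · ln(1 − (4/3)·0.176471) = −0.75 · ln(0.764705) = −0.75 · (-0.268265) = 0.2012.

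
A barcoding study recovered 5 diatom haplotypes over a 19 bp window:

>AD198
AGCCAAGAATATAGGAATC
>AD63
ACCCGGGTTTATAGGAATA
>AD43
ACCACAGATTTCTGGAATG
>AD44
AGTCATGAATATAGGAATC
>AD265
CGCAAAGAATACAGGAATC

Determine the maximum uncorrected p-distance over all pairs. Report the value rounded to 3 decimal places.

0.526

Pairwise Hamming distances:
  AD198 vs AD63: 6
  AD198 vs AD43: 8
  AD198 vs AD44: 2
  AD198 vs AD265: 3
  AD63 vs AD43: 8
  AD63 vs AD44: 7
  AD63 vs AD265: 9
  AD43 vs AD44: 10
  AD43 vs AD265: 7
  AD44 vs AD265: 5
The largest is 10 mismatches, between AD43 and AD44; p = 10/19 = 0.526.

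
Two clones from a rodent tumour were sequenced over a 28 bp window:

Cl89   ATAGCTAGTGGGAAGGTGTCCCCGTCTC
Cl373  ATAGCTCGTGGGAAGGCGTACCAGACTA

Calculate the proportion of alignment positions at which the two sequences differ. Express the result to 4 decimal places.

0.2143

Mismatches occur at site 7 (A→C), site 17 (T→C), site 20 (C→A), site 23 (C→A), site 25 (T→A), site 28 (C→A).
There are 6 differences over 28 sites, so p = 6/28 = 0.2143.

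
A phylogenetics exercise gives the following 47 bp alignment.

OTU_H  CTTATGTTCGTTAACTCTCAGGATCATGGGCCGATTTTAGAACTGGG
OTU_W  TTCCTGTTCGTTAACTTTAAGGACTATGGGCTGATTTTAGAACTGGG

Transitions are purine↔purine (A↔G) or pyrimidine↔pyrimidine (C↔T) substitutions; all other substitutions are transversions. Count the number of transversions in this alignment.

2

The sequences differ at positions 1 (C/T, transition), 3 (T/C, transition), 4 (A/C, transversion), 17 (C/T, transition), 19 (C/A, transversion), 24 (T/C, transition), 25 (C/T, transition), 32 (C/T, transition).
Of the 8 differences, 6 transitions and 2 transversions, so the answer is 2.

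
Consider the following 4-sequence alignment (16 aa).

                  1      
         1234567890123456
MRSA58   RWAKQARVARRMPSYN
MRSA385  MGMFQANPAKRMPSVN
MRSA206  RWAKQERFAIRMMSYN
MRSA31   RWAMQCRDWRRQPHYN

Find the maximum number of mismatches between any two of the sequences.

Pairwise Hamming distances:
  MRSA58 vs MRSA385: 8
  MRSA58 vs MRSA206: 4
  MRSA58 vs MRSA31: 6
  MRSA385 vs MRSA206: 10
  MRSA385 vs MRSA31: 12
  MRSA206 vs MRSA31: 8
The largest is 12, between MRSA385 and MRSA31.

12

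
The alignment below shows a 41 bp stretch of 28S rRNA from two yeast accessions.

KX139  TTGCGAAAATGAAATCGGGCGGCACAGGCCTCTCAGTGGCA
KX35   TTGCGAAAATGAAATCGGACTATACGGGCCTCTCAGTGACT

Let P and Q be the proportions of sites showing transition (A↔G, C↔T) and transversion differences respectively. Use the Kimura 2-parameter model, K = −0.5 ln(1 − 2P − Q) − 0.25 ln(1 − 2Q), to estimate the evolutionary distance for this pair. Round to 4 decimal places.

Mismatches occur at site 19 (G↔A, transition), site 21 (G↔T, transversion), site 22 (G↔A, transition), site 23 (C↔T, transition), site 26 (A↔G, transition), site 39 (G↔A, transition), site 41 (A↔T, transversion).
Of the 7 differences, 5 transitions and 2 transversions over 41 sites: P = 5/41 = 0.121951, Q = 2/41 = 0.048780.
d = −0.5·ln(0.707318) − 0.25·ln(0.902440) = −0.5·(-0.346275) − 0.25·(-0.102653) = 0.1988.

0.1988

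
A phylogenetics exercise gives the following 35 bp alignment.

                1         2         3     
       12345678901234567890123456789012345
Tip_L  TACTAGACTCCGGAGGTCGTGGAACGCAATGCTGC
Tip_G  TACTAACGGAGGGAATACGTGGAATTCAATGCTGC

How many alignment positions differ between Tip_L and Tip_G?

11

The sequences differ at positions 6 (G/A), 7 (A/C), 8 (C/G), 9 (T/G), 10 (C/A), 11 (C/G), 15 (G/A), 16 (G/T), 17 (T/A), 25 (C/T), 26 (G/T).
That gives 11 mismatches out of 35 aligned sites, so the Hamming distance is 11.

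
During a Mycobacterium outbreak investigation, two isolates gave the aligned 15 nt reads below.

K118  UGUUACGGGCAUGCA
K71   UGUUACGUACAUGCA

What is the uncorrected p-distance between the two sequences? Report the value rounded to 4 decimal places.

0.1333

Differing sites — 8:G/U; 9:G/A.
There are 2 differences over 15 sites, so p = 2/15 = 0.1333.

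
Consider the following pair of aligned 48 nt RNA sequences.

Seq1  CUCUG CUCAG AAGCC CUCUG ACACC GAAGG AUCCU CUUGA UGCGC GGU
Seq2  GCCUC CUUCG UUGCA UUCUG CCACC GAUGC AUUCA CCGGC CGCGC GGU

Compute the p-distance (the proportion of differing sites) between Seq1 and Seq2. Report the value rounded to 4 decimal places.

The sequences differ at positions 1 (C/G), 2 (U/C), 5 (G/C), 8 (C/U), 9 (A/C), 11 (A/U), 12 (A/U), 15 (C/A), 16 (C/U), 21 (A/C), 28 (A/U), 30 (G/C), 33 (C/U), 35 (U/A), 37 (U/C), 38 (U/G), 40 (A/C), 41 (U/C).
There are 18 differences over 48 sites, so p = 18/48 = 0.3750.

0.3750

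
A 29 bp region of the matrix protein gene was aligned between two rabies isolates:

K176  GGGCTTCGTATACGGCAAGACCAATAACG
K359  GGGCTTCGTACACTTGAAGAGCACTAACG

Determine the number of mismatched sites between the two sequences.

Mismatches occur at site 11 (T→C), site 14 (G→T), site 15 (G→T), site 16 (C→G), site 21 (C→G), site 24 (A→C).
That gives 6 mismatches out of 29 aligned sites, so the Hamming distance is 6.

6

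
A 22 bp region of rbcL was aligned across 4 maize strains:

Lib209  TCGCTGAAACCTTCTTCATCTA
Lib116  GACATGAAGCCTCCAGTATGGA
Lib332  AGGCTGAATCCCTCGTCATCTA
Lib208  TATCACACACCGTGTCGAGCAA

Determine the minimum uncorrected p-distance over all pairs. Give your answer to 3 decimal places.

Pairwise Hamming distances:
  Lib209 vs Lib116: 11
  Lib209 vs Lib332: 5
  Lib209 vs Lib208: 11
  Lib116 vs Lib332: 12
  Lib116 vs Lib208: 16
  Lib332 vs Lib208: 14
The smallest is 5 mismatches, between Lib209 and Lib332; p = 5/22 = 0.227.

0.227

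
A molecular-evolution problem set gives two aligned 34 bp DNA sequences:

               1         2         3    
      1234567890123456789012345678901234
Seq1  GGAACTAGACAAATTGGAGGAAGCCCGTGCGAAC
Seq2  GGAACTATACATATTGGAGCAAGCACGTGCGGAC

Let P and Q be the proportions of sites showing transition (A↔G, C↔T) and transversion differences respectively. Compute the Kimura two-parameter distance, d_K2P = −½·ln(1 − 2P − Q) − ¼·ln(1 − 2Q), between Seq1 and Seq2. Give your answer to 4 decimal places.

Mismatches occur at site 8 (G/T, transversion), site 12 (A/T, transversion), site 20 (G/C, transversion), site 25 (C/A, transversion), site 32 (A/G, transition).
Of the 5 differences, 1 transition and 4 transversions over 34 sites: P = 1/34 = 0.029412, Q = 4/34 = 0.117647.
d = −0.5·ln(0.823529) − 0.25·ln(0.764706) = −0.5·(-0.194157) − 0.25·(-0.268264) = 0.1641.

0.1641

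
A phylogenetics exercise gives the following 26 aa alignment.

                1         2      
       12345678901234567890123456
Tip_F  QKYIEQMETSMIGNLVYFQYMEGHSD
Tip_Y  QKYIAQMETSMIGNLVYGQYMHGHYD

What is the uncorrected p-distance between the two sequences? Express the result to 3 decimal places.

Mismatches occur at site 5 (E↔A), site 18 (F↔G), site 22 (E↔H), site 25 (S↔Y).
There are 4 differences over 26 sites, so p = 4/26 = 0.154.

0.154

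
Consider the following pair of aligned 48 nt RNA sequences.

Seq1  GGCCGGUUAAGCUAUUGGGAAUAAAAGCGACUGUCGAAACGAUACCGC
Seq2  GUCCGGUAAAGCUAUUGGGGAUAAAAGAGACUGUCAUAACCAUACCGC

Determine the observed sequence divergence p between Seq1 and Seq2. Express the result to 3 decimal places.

0.146

The sequences differ at positions 2 (G/U), 8 (U/A), 20 (A/G), 28 (C/A), 36 (G/A), 37 (A/U), 41 (G/C).
There are 7 differences over 48 sites, so p = 7/48 = 0.146.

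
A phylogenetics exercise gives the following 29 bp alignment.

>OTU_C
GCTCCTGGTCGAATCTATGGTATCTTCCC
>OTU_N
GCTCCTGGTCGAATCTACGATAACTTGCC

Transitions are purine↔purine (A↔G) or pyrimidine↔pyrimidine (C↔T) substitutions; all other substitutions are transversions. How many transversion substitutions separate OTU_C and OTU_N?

The sequences differ at positions 18 (T/C, transition), 20 (G/A, transition), 23 (T/A, transversion), 27 (C/G, transversion).
Of the 4 differences, 2 transitions and 2 transversions, so the answer is 2.

2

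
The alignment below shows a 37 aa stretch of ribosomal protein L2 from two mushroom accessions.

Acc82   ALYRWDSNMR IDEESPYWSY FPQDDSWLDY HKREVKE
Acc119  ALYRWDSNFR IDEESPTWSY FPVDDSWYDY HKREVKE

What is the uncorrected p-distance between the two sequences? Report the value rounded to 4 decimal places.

0.1081

Differing sites — 9:M/F; 17:Y/T; 23:Q/V; 28:L/Y.
There are 4 differences over 37 sites, so p = 4/37 = 0.1081.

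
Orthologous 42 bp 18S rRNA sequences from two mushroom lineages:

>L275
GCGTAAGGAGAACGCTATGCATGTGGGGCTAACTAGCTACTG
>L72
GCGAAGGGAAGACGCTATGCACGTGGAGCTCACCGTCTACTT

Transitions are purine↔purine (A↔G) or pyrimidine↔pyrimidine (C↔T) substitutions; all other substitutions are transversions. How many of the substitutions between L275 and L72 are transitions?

Mismatches occur at site 4 (T→A, transversion), site 6 (A→G, transition), site 10 (G→A, transition), site 11 (A→G, transition), site 22 (T→C, transition), site 27 (G→A, transition), site 31 (A→C, transversion), site 34 (T→C, transition), site 35 (A→G, transition), site 36 (G→T, transversion), site 42 (G→T, transversion).
Of the 11 differences, 7 transitions and 4 transversions, so the answer is 7.

7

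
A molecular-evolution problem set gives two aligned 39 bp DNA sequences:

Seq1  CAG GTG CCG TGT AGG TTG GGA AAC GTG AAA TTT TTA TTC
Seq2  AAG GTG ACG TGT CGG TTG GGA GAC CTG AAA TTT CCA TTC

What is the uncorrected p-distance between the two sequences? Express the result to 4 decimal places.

0.1795

The sequences differ at positions 1 (C/A), 7 (C/A), 13 (A/C), 22 (A/G), 25 (G/C), 34 (T/C), 35 (T/C).
There are 7 differences over 39 sites, so p = 7/39 = 0.1795.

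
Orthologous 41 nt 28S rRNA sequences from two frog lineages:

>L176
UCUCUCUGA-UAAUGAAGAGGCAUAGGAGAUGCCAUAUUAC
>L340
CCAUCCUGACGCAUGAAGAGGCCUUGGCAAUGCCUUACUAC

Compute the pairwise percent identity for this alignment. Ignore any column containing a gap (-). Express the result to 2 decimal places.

Excluding the 1 gap column leaves 40 comparable sites.
The sequences differ at positions 1 (U/C), 3 (U/A), 4 (C/U), 5 (U/C), 11 (U/G), 12 (A/C), 23 (A/C), 25 (A/U), 28 (A/C), 29 (G/A), 35 (A/U), 38 (U/C).
28 of the 40 comparable sites match, so the percent identity is 28/40 × 100 = 70.00%.

70.00%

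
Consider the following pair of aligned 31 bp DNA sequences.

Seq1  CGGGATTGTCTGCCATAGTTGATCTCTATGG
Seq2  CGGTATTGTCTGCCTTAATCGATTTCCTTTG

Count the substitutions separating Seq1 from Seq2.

8

Mismatches occur at site 4 (G/T), site 15 (A/T), site 18 (G/A), site 20 (T/C), site 24 (C/T), site 27 (T/C), site 28 (A/T), site 30 (G/T).
That gives 8 mismatches out of 31 aligned sites, so the Hamming distance is 8.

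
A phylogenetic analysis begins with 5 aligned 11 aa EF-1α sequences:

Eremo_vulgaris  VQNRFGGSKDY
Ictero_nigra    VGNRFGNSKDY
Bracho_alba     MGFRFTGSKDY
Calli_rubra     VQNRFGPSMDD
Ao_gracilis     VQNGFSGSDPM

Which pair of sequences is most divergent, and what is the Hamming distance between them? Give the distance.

Pairwise Hamming distances:
  Eremo_vulgaris vs Ictero_nigra: 2
  Eremo_vulgaris vs Bracho_alba: 4
  Eremo_vulgaris vs Calli_rubra: 3
  Eremo_vulgaris vs Ao_gracilis: 5
  Ictero_nigra vs Bracho_alba: 4
  Ictero_nigra vs Calli_rubra: 4
  Ictero_nigra vs Ao_gracilis: 7
  Bracho_alba vs Calli_rubra: 7
  Bracho_alba vs Ao_gracilis: 8
  Calli_rubra vs Ao_gracilis: 6
The largest is 8, between Bracho_alba and Ao_gracilis.

8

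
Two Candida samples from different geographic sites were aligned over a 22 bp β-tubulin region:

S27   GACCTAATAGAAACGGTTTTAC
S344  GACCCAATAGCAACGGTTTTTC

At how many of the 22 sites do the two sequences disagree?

Differing sites — 5:T/C; 11:A/C; 21:A/T.
That gives 3 mismatches out of 22 aligned sites, so the Hamming distance is 3.

3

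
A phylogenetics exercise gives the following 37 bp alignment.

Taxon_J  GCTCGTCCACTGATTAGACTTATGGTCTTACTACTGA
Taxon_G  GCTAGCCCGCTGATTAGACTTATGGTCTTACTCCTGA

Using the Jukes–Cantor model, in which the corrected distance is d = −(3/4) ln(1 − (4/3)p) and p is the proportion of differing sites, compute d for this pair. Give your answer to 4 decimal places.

The sequences differ at positions 4 (C/A), 6 (T/C), 9 (A/G), 33 (A/C).
p = 4/37 = 0.108108.
d = −0.75 · ln(1 − (4/3)·0.108108) = −0.75 · ln(0.855856) = −0.75 · (-0.155653) = 0.1167.

0.1167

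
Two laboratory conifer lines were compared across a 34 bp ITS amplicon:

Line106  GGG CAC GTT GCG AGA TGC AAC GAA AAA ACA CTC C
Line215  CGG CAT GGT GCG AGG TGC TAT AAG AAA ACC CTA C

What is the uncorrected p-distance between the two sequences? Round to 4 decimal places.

0.2941

Mismatches occur at site 1 (G/C), site 6 (C/T), site 8 (T/G), site 15 (A/G), site 19 (A/T), site 21 (C/T), site 22 (G/A), site 24 (A/G), site 30 (A/C), site 33 (C/A).
There are 10 differences over 34 sites, so p = 10/34 = 0.2941.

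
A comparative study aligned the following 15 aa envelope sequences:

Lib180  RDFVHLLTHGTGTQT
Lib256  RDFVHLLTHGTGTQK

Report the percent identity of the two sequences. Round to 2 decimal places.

93.33%

A single mismatch occurs at site 15 (T↔K).
14 of the 15 sites match, so the percent identity is 14/15 × 100 = 93.33%.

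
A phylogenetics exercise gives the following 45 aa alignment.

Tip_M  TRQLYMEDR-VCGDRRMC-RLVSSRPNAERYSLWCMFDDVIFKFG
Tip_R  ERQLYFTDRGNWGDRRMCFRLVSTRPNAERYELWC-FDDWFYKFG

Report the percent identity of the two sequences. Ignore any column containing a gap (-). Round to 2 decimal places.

Excluding the 3 gap columns leaves 42 comparable sites.
Differing sites — 1:T/E; 6:M/F; 7:E/T; 11:V/N; 12:C/W; 24:S/T; 32:S/E; 40:V/W; 41:I/F; 42:F/Y.
32 of the 42 comparable sites match, so the percent identity is 32/42 × 100 = 76.19%.

76.19%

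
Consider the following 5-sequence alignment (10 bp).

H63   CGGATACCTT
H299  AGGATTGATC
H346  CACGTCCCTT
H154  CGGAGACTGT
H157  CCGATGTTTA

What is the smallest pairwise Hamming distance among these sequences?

Pairwise Hamming distances:
  H63 vs H299: 5
  H63 vs H346: 4
  H63 vs H154: 3
  H63 vs H157: 5
  H299 vs H346: 8
  H299 vs H154: 7
  H299 vs H157: 6
  H346 vs H154: 7
  H346 vs H157: 7
  H154 vs H157: 6
The smallest is 3, between H63 and H154.

3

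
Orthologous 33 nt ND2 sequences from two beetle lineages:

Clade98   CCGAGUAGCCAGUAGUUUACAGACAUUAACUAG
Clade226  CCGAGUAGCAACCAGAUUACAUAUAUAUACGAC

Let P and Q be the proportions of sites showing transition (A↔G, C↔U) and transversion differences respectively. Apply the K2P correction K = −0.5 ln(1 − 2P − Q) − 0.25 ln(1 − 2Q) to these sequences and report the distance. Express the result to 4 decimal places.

0.3918

Mismatches occur at site 10 (C→A, transversion), site 12 (G→C, transversion), site 13 (U→C, transition), site 16 (U→A, transversion), site 22 (G→U, transversion), site 24 (C→U, transition), site 27 (U→A, transversion), site 28 (A→U, transversion), site 31 (U→G, transversion), site 33 (G→C, transversion).
Of the 10 differences, 2 transitions and 8 transversions over 33 sites: P = 2/33 = 0.060606, Q = 8/33 = 0.242424.
d = −0.5·ln(0.636364) − 0.25·ln(0.515152) = −0.5·(-0.451985) − 0.25·(-0.663293) = 0.3918.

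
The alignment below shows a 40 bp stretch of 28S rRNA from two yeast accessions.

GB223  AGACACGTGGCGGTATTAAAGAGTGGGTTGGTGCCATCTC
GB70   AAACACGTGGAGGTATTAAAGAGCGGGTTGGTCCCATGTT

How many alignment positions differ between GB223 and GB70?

The sequences differ at positions 2 (G/A), 11 (C/A), 24 (T/C), 33 (G/C), 38 (C/G), 40 (C/T).
That gives 6 mismatches out of 40 aligned sites, so the Hamming distance is 6.

6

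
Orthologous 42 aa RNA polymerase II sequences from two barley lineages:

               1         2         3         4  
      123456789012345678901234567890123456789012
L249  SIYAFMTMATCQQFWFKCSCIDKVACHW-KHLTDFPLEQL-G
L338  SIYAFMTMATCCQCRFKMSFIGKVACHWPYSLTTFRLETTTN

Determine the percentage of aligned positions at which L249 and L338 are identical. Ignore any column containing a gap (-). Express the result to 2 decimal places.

Excluding the 2 gap columns leaves 40 comparable sites.
Mismatches occur at site 12 (Q↔C), site 14 (F↔C), site 15 (W↔R), site 18 (C↔M), site 20 (C↔F), site 22 (D↔G), site 30 (K↔Y), site 31 (H↔S), site 34 (D↔T), site 36 (P↔R), site 39 (Q↔T), site 40 (L↔T), site 42 (G↔N).
27 of the 40 comparable sites match, so the percent identity is 27/40 × 100 = 67.50%.

67.50%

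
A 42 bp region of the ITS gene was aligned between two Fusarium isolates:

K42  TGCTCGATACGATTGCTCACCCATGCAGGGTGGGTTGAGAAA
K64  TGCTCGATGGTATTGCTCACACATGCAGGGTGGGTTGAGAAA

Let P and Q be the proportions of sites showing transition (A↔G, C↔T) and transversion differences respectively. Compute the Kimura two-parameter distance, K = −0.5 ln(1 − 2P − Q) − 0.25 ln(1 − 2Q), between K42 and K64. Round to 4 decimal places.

0.1019

Differing sites — 9:A/G (Ti); 10:C/G (Tv); 11:G/T (Tv); 21:C/A (Tv).
Of the 4 differences, 1 transition and 3 transversions over 42 sites: P = 1/42 = 0.023810, Q = 3/42 = 0.071429.
d = −0.5·ln(0.880951) − 0.25·ln(0.857142) = −0.5·(-0.126753) − 0.25·(-0.154152) = 0.1019.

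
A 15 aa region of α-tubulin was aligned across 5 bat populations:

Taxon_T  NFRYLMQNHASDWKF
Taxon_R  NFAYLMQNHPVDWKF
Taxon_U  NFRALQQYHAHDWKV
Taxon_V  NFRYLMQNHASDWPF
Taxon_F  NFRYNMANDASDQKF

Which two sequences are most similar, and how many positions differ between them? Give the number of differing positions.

Pairwise Hamming distances:
  Taxon_T vs Taxon_R: 3
  Taxon_T vs Taxon_U: 5
  Taxon_T vs Taxon_V: 1
  Taxon_T vs Taxon_F: 4
  Taxon_R vs Taxon_U: 7
  Taxon_R vs Taxon_V: 4
  Taxon_R vs Taxon_F: 7
  Taxon_U vs Taxon_V: 6
  Taxon_U vs Taxon_F: 9
  Taxon_V vs Taxon_F: 5
The smallest is 1, between Taxon_T and Taxon_V.

1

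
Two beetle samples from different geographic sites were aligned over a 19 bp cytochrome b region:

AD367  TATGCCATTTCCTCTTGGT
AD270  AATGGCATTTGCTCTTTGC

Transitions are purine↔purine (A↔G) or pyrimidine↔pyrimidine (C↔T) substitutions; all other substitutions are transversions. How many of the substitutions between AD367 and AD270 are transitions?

The sequences differ at positions 1 (T/A, transversion), 5 (C/G, transversion), 11 (C/G, transversion), 17 (G/T, transversion), 19 (T/C, transition).
Of the 5 differences, 1 transition and 4 transversions, so the answer is 1.

1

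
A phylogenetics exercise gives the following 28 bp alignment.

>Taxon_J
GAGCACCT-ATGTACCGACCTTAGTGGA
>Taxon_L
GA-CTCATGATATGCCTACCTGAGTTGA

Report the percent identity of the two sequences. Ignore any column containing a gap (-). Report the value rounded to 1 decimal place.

73.1%

Excluding the 2 gap columns leaves 26 comparable sites.
Mismatches occur at site 5 (A/T), site 7 (C/A), site 12 (G/A), site 14 (A/G), site 17 (G/T), site 22 (T/G), site 26 (G/T).
19 of the 26 comparable sites match, so the percent identity is 19/26 × 100 = 73.1%.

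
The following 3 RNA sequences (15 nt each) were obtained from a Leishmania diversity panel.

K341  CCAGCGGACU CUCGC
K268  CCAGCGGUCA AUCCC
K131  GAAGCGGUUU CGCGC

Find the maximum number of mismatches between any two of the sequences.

7

Pairwise Hamming distances:
  K341 vs K268: 4
  K341 vs K131: 5
  K268 vs K131: 7
The largest is 7, between K268 and K131.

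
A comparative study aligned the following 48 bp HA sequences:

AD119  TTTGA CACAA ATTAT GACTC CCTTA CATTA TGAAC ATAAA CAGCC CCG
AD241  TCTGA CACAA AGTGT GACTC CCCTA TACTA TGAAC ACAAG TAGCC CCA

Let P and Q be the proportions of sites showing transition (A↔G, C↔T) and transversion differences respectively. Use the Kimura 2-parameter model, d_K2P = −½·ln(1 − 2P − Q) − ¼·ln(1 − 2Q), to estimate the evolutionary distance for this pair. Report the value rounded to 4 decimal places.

0.2626

The sequences differ at positions 2 (T/C, transition), 12 (T/G, transversion), 14 (A/G, transition), 23 (T/C, transition), 26 (C/T, transition), 28 (T/C, transition), 37 (T/C, transition), 40 (A/G, transition), 41 (C/T, transition), 48 (G/A, transition).
Of the 10 differences, 9 transitions and 1 transversion over 48 sites: P = 9/48 = 0.187500, Q = 1/48 = 0.020833.
d = −0.5·ln(0.604167) − 0.25·ln(0.958334) = −0.5·(-0.503905) − 0.25·(-0.042559) = 0.2626.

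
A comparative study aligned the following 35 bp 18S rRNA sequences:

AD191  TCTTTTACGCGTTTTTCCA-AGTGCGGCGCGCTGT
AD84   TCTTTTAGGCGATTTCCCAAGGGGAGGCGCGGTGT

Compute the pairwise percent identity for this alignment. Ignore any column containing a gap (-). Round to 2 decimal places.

79.41%

Excluding the 1 gap column leaves 34 comparable sites.
The sequences differ at positions 8 (C/G), 12 (T/A), 16 (T/C), 21 (A/G), 23 (T/G), 25 (C/A), 32 (C/G).
27 of the 34 comparable sites match, so the percent identity is 27/34 × 100 = 79.41%.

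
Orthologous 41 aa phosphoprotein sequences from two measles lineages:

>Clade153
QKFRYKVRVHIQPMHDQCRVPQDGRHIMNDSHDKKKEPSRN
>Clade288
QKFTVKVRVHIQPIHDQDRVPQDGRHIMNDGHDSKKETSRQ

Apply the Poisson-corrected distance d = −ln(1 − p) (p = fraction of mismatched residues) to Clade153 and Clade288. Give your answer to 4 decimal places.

0.2171

Mismatches occur at site 4 (R→T), site 5 (Y→V), site 14 (M→I), site 18 (C→D), site 31 (S→G), site 34 (K→S), site 38 (P→T), site 41 (N→Q).
p = 8/41 = 0.195122.
d = −ln(1 − 0.195122) = −ln(0.804878) = 0.2171.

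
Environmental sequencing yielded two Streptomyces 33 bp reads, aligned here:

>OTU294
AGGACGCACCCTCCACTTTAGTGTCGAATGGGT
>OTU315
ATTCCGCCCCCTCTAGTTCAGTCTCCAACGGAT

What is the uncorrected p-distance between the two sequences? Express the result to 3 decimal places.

The sequences differ at positions 2 (G/T), 3 (G/T), 4 (A/C), 8 (A/C), 14 (C/T), 16 (C/G), 19 (T/C), 23 (G/C), 26 (G/C), 29 (T/C), 32 (G/A).
There are 11 differences over 33 sites, so p = 11/33 = 0.333.

0.333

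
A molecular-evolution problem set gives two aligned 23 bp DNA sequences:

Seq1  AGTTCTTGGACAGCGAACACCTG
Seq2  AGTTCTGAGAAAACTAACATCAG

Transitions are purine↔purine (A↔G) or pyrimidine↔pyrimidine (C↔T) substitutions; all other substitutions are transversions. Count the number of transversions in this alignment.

4

The sequences differ at positions 7 (T/G, transversion), 8 (G/A, transition), 11 (C/A, transversion), 13 (G/A, transition), 15 (G/T, transversion), 20 (C/T, transition), 22 (T/A, transversion).
Of the 7 differences, 3 transitions and 4 transversions, so the answer is 4.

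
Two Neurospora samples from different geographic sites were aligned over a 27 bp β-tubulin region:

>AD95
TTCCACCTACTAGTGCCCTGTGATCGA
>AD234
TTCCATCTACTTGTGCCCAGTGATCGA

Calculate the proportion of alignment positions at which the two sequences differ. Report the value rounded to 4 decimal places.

0.1111

The sequences differ at positions 6 (C/T), 12 (A/T), 19 (T/A).
There are 3 differences over 27 sites, so p = 3/27 = 0.1111.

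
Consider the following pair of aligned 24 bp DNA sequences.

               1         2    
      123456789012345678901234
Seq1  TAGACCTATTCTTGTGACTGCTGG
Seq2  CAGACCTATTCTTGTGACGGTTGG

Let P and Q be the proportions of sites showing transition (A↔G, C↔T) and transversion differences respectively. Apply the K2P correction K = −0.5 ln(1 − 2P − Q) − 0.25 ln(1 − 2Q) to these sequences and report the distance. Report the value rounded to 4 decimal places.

0.1386

Differing sites — 1:T/C (Ti); 19:T/G (Tv); 21:C/T (Ti).
Of the 3 differences, 2 transitions and 1 transversion over 24 sites: P = 2/24 = 0.083333, Q = 1/24 = 0.041667.
d = −0.5·ln(0.791667) − 0.25·ln(0.916666) = −0.5·(-0.233614) − 0.25·(-0.087012) = 0.1386.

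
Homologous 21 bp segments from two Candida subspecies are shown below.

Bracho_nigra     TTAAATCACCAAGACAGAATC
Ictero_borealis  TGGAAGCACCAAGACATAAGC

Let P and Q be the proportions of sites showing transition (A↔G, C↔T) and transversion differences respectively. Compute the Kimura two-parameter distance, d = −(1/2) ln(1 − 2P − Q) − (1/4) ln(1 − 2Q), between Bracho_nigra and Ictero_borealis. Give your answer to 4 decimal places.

0.2881

Mismatches occur at site 2 (T/G, transversion), site 3 (A/G, transition), site 6 (T/G, transversion), site 17 (G/T, transversion), site 20 (T/G, transversion).
Of the 5 differences, 1 transition and 4 transversions over 21 sites: P = 1/21 = 0.047619, Q = 4/21 = 0.190476.
d = −0.5·ln(0.714286) − 0.25·ln(0.619048) = −0.5·(-0.336472) − 0.25·(-0.479572) = 0.2881.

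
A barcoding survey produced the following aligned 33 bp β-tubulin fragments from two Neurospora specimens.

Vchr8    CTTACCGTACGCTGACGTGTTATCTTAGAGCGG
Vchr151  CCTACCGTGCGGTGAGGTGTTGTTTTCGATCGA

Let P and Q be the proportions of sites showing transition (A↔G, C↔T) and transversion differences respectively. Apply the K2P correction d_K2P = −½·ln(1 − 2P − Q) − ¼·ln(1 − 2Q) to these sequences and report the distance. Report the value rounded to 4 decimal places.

Differing sites — 2:T/C (Ti); 9:A/G (Ti); 12:C/G (Tv); 16:C/G (Tv); 22:A/G (Ti); 24:C/T (Ti); 27:A/C (Tv); 30:G/T (Tv); 33:G/A (Ti).
Of the 9 differences, 5 transitions and 4 transversions over 33 sites: P = 5/33 = 0.151515, Q = 4/33 = 0.121212.
d = −0.5·ln(0.575758) − 0.25·ln(0.757576) = −0.5·(-0.552068) − 0.25·(-0.277631) = 0.3454.

0.3454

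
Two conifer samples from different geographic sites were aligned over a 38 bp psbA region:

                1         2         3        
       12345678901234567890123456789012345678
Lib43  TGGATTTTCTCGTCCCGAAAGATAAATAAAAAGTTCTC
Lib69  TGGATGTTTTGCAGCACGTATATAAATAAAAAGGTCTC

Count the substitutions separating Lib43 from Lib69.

12

The sequences differ at positions 6 (T/G), 9 (C/T), 11 (C/G), 12 (G/C), 13 (T/A), 14 (C/G), 16 (C/A), 17 (G/C), 18 (A/G), 19 (A/T), 21 (G/T), 34 (T/G).
That gives 12 mismatches out of 38 aligned sites, so the Hamming distance is 12.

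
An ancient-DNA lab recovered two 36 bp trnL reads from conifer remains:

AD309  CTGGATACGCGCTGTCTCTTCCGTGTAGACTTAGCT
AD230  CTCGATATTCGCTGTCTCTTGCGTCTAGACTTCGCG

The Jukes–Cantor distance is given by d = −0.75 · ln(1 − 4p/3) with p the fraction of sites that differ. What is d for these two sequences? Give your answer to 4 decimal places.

0.2251

The sequences differ at positions 3 (G/C), 8 (C/T), 9 (G/T), 21 (C/G), 25 (G/C), 33 (A/C), 36 (T/G).
p = 7/36 = 0.194444.
d = −0.75 · ln(1 − (4/3)·0.194444) = −0.75 · ln(0.740741) = −0.75 · (-0.300104) = 0.2251.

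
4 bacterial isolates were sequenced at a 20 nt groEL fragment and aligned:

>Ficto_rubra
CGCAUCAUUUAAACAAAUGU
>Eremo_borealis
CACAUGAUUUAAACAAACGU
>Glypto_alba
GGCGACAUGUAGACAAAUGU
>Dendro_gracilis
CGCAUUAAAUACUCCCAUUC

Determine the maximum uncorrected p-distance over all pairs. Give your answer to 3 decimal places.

0.600

Pairwise Hamming distances:
  Ficto_rubra vs Eremo_borealis: 3
  Ficto_rubra vs Glypto_alba: 5
  Ficto_rubra vs Dendro_gracilis: 9
  Eremo_borealis vs Glypto_alba: 8
  Eremo_borealis vs Dendro_gracilis: 11
  Glypto_alba vs Dendro_gracilis: 12
The largest is 12 mismatches, between Glypto_alba and Dendro_gracilis; p = 12/20 = 0.600.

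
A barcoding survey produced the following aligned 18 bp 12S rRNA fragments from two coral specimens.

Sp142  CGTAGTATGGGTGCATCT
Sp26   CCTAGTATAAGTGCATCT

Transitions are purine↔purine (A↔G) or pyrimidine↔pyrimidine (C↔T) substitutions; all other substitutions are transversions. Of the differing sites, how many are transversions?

Mismatches occur at site 2 (G↔C, transversion), site 9 (G↔A, transition), site 10 (G↔A, transition).
Of the 3 differences, 2 transitions and 1 transversion, so the answer is 1.

1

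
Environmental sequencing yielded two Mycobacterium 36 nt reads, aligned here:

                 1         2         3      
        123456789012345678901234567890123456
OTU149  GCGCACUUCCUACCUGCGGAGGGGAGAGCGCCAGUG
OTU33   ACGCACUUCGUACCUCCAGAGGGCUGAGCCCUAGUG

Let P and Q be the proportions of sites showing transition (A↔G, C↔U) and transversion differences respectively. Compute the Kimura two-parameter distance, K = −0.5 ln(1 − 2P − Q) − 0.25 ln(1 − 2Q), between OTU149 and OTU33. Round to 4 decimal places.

Mismatches occur at site 1 (G/A, transition), site 10 (C/G, transversion), site 16 (G/C, transversion), site 18 (G/A, transition), site 24 (G/C, transversion), site 25 (A/U, transversion), site 30 (G/C, transversion), site 32 (C/U, transition).
Of the 8 differences, 3 transitions and 5 transversions over 36 sites: P = 3/36 = 0.083333, Q = 5/36 = 0.138889.
d = −0.5·ln(0.694445) − 0.25·ln(0.722222) = −0.5·(-0.364642) − 0.25·(-0.325423) = 0.2637.

0.2637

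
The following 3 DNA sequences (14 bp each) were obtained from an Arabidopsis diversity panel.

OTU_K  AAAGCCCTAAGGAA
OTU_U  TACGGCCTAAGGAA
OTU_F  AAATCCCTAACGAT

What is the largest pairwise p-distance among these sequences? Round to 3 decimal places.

Pairwise Hamming distances:
  OTU_K vs OTU_U: 3
  OTU_K vs OTU_F: 3
  OTU_U vs OTU_F: 6
The largest is 6 mismatches, between OTU_U and OTU_F; p = 6/14 = 0.429.

0.429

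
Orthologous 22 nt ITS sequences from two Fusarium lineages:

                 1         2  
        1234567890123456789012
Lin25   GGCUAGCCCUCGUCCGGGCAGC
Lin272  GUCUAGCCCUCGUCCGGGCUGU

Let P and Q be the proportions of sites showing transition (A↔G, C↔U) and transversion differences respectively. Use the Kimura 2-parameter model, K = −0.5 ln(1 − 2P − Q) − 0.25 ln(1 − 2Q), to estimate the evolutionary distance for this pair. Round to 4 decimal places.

Mismatches occur at site 2 (G↔U, transversion), site 20 (A↔U, transversion), site 22 (C↔U, transition).
Of the 3 differences, 1 transition and 2 transversions over 22 sites: P = 1/22 = 0.045455, Q = 2/22 = 0.090909.
d = −0.5·ln(0.818181) − 0.25·ln(0.818182) = −0.5·(-0.200672) − 0.25·(-0.200670) = 0.1505.

0.1505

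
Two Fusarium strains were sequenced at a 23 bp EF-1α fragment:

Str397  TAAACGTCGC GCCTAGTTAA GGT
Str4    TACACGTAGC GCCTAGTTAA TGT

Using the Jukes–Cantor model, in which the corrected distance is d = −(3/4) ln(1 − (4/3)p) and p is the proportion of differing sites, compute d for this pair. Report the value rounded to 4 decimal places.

0.1433

Mismatches occur at site 3 (A/C), site 8 (C/A), site 21 (G/T).
p = 3/23 = 0.130435.
d = −0.75 · ln(1 − (4/3)·0.130435) = −0.75 · ln(0.826087) = −0.75 · (-0.191055) = 0.1433.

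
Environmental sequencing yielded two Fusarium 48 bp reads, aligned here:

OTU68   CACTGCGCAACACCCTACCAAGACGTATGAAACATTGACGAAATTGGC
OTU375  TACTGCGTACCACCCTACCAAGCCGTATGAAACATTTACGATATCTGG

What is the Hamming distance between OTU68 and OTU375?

Differing sites — 1:C/T; 8:C/T; 10:A/C; 23:A/C; 37:G/T; 42:A/T; 45:T/C; 46:G/T; 48:C/G.
That gives 9 mismatches out of 48 aligned sites, so the Hamming distance is 9.

9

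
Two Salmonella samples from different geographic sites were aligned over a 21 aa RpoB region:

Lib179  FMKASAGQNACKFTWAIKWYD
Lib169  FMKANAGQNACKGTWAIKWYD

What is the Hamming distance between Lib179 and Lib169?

2

Mismatches occur at site 5 (S↔N), site 13 (F↔G).
That gives 2 mismatches out of 21 aligned sites, so the Hamming distance is 2.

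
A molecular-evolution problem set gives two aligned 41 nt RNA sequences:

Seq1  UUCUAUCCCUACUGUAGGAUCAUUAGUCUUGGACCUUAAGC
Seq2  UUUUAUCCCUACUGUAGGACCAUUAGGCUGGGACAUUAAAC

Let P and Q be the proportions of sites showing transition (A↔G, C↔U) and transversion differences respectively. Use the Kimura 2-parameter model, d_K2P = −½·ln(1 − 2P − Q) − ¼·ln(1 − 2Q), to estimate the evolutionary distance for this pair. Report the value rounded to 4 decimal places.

Differing sites — 3:C/U (Ti); 20:U/C (Ti); 27:U/G (Tv); 30:U/G (Tv); 35:C/A (Tv); 40:G/A (Ti).
Of the 6 differences, 3 transitions and 3 transversions over 41 sites: P = 3/41 = 0.073171, Q = 3/41 = 0.073171.
d = −0.5·ln(0.780487) − 0.25·ln(0.853658) = −0.5·(-0.247837) − 0.25·(-0.158225) = 0.1635.

0.1635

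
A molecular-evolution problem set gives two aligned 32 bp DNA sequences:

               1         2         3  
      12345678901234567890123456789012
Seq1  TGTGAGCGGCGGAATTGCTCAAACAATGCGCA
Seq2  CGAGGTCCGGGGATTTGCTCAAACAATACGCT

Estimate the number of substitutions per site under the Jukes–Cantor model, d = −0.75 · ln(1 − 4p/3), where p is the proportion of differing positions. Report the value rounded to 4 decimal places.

Mismatches occur at site 1 (T→C), site 3 (T→A), site 5 (A→G), site 6 (G→T), site 8 (G→C), site 10 (C→G), site 14 (A→T), site 28 (G→A), site 32 (A→T).
p = 9/32 = 0.281250.
d = −0.75 · ln(1 − (4/3)·0.281250) = −0.75 · ln(0.625000) = −0.75 · (-0.470004) = 0.3525.

0.3525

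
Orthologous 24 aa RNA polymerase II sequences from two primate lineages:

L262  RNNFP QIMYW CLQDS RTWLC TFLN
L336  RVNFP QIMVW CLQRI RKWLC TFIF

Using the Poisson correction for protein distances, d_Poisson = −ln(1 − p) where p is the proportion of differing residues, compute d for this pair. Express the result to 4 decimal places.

Mismatches occur at site 2 (N↔V), site 9 (Y↔V), site 14 (D↔R), site 15 (S↔I), site 17 (T↔K), site 23 (L↔I), site 24 (N↔F).
p = 7/24 = 0.291667.
d = −ln(1 − 0.291667) = −ln(0.708333) = 0.3448.

0.3448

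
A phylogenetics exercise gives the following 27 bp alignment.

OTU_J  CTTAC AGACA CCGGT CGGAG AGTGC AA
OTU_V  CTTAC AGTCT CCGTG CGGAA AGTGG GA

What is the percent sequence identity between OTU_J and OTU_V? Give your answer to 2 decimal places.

The sequences differ at positions 8 (A/T), 10 (A/T), 14 (G/T), 15 (T/G), 20 (G/A), 25 (C/G), 26 (A/G).
20 of the 27 sites match, so the percent identity is 20/27 × 100 = 74.07%.

74.07%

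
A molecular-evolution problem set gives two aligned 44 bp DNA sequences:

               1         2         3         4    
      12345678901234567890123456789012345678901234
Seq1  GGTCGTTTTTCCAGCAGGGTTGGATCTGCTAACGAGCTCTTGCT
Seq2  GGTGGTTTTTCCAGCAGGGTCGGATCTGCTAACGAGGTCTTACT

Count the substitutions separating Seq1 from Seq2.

Mismatches occur at site 4 (C/G), site 21 (T/C), site 37 (C/G), site 42 (G/A).
That gives 4 mismatches out of 44 aligned sites, so the Hamming distance is 4.

4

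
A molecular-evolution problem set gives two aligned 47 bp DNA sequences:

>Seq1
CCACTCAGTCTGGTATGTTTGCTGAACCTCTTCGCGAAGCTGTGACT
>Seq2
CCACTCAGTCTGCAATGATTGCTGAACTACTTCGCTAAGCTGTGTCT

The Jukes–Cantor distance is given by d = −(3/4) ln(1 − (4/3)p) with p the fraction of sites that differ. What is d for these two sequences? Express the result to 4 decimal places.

Differing sites — 13:G/C; 14:T/A; 18:T/A; 28:C/T; 29:T/A; 36:G/T; 45:A/T.
p = 7/47 = 0.148936.
d = −0.75 · ln(1 − (4/3)·0.148936) = −0.75 · ln(0.801419) = −0.75 · (-0.221371) = 0.1660.

0.1660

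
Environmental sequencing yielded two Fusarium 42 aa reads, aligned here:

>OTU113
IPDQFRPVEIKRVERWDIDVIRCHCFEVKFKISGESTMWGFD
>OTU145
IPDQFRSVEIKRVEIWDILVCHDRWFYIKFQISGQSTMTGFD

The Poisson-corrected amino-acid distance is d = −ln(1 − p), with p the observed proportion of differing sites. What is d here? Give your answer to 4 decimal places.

Mismatches occur at site 7 (P→S), site 15 (R→I), site 19 (D→L), site 21 (I→C), site 22 (R→H), site 23 (C→D), site 24 (H→R), site 25 (C→W), site 27 (E→Y), site 28 (V→I), site 31 (K→Q), site 35 (E→Q), site 39 (W→T).
p = 13/42 = 0.309524.
d = −ln(1 − 0.309524) = −ln(0.690476) = 0.3704.

0.3704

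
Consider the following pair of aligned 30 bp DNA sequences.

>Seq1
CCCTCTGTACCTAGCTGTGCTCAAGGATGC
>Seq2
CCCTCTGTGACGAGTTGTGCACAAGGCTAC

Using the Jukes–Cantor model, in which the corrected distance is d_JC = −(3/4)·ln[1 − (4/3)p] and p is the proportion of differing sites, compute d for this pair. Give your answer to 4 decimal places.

0.2795

The sequences differ at positions 9 (A/G), 10 (C/A), 12 (T/G), 15 (C/T), 21 (T/A), 27 (A/C), 29 (G/A).
p = 7/30 = 0.233333.
d = −0.75 · ln(1 − (4/3)·0.233333) = −0.75 · ln(0.688889) = −0.75 · (-0.372675) = 0.2795.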